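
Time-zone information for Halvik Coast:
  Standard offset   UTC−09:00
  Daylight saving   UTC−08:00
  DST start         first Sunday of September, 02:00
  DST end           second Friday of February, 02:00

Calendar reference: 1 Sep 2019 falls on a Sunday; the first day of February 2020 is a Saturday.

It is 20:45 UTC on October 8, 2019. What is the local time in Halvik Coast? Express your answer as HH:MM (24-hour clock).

12:45

1 September 2019 is a Sunday, so the first Sunday is September 1.
1 February 2020 is a Saturday, so the first Friday is February 7 and the second is February 14.
At the standard offset (UTC−09:00), 20:45 UTC − 9h = 11:45 Halvik Coast standard time.
Daylight saving runs 1 September 2019 – 14 February 2020; the standard-time date in Halvik Coast, October 8, 2019, is inside that window, so Halvik Coast is at UTC−08:00.
20:45 UTC − 8h = 12:45 local.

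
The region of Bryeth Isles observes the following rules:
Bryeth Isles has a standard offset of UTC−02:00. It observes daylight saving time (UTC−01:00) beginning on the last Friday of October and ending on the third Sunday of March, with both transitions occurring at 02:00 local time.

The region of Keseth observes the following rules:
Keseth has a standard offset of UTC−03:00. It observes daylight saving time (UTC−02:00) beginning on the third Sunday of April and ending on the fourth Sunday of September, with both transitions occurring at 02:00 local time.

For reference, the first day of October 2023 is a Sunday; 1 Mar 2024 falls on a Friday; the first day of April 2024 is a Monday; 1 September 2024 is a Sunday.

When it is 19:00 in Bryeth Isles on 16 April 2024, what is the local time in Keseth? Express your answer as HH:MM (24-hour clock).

18:00

1 October 2023 is a Sunday, so Fridays fall on 6, 13, 20, 27; the last is October 27.
1 March 2024 is a Friday, so the first Sunday is March 3 and the third is March 17.
Daylight saving runs 27 October 2023 – 17 March 2024; 16 April 2024 is outside that window, so Bryeth Isles is on standard time at UTC−02:00.
19:00 Bryeth Isles + 2h = 21:00 UTC.
1 April 2024 is a Monday, so the first Sunday is April 7 and the third is April 21.
1 September 2024 is a Sunday, so the first Sunday is September 1 and the fourth is September 22.
At the standard offset (UTC−03:00), 21:00 UTC − 3h = 18:00 Keseth standard time.
The standard-time date in Keseth, 16 April 2024, does not fall between 21 April and 22 September, so daylight saving is not in effect and Keseth is at UTC−03:00.
21:00 UTC − 3h = 18:00 Keseth.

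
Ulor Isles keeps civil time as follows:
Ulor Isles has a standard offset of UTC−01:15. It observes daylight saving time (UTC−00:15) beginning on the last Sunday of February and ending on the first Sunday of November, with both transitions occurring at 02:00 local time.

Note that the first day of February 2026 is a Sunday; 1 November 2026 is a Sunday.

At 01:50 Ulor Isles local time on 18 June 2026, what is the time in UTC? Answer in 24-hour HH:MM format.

1 February 2026 is a Sunday, so Sundays fall on 1, 8, 15, 22; the last is February 22.
1 November 2026 is a Sunday, so the first Sunday is November 1.
18 June 2026 lies within the daylight-saving period (22 February – 1 November), so Ulor Isles is on daylight time, UTC−00:15.
01:50 local + 0h15m = 02:05 UTC.

02:05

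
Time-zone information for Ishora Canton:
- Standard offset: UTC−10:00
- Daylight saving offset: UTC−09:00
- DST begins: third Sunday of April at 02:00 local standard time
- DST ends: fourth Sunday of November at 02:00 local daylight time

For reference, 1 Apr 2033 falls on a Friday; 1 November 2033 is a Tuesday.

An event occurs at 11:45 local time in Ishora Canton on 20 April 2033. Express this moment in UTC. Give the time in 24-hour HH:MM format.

1 April 2033 is a Friday, so the first Sunday is April 3 and the third is April 17.
1 November 2033 is a Tuesday, so the first Sunday is November 6 and the fourth is November 27.
20 April 2033 falls between 17 April and 27 November, so daylight saving is in effect and Ishora Canton is at UTC−09:00.
11:45 local + 9h = 20:45 UTC.

20:45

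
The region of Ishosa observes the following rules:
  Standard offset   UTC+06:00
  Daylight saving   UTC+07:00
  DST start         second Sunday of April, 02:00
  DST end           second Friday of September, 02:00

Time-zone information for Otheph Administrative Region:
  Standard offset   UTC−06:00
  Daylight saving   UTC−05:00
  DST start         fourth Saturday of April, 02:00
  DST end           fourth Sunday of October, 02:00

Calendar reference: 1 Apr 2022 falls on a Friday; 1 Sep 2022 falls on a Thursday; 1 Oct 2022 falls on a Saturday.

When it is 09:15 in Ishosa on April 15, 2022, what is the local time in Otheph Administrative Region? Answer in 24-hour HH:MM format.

20:15

1 April 2022 is a Friday, so the first Sunday is April 3 and the second is April 10.
1 September 2022 is a Thursday, so the first Friday is September 2 and the second is September 9.
April 15, 2022 falls between 10 April and 9 September, so daylight saving is in effect and Ishosa is at UTC+07:00.
09:15 Ishosa − 7h = 02:15 UTC.
1 April 2022 is a Friday, so the first Saturday is April 2 and the fourth is April 23.
1 October 2022 is a Saturday, so the first Sunday is October 2 and the fourth is October 23.
At the standard offset (UTC−06:00), 02:15 UTC − 6h = 20:15 Otheph Administrative Region standard time (rolling into the previous day, 14 April 2022).
Daylight saving runs 23 April – 23 October; the standard-time date in Otheph Administrative Region, April 14, 2022, is outside that window, so Otheph Administrative Region is on standard time at UTC−06:00.
02:15 UTC − 6h = 20:15 Otheph Administrative Region (rolling into the previous day, 14 April 2022).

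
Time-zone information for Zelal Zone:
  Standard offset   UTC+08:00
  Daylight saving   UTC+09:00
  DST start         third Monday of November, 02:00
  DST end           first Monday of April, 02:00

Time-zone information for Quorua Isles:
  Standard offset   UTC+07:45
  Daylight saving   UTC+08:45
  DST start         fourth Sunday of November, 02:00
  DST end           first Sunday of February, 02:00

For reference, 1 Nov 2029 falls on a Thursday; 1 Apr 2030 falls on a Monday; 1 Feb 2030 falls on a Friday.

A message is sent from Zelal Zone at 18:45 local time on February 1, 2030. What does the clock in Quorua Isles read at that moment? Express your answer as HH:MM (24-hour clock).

1 November 2029 is a Thursday, so the first Monday is November 5 and the third is November 19.
1 April 2030 is a Monday, so the first Monday is April 1.
Daylight saving runs 19 November 2029 – 1 April 2030; February 1, 2030 is inside that window, so Zelal Zone is at UTC+09:00.
18:45 Zelal Zone − 9h = 09:45 UTC.
1 November 2029 is a Thursday, so the first Sunday is November 4 and the fourth is November 25.
1 February 2030 is a Friday, so the first Sunday is February 3.
At the standard offset (UTC+07:45), 09:45 UTC + 7h45m = 17:30 Quorua Isles standard time.
The standard-time date in Quorua Isles, February 1, 2030, falls between 25 November 2029 and 3 February 2030, so daylight saving is in effect and Quorua Isles is at UTC+08:45.
09:45 UTC + 8h45m = 18:30 Quorua Isles.

18:30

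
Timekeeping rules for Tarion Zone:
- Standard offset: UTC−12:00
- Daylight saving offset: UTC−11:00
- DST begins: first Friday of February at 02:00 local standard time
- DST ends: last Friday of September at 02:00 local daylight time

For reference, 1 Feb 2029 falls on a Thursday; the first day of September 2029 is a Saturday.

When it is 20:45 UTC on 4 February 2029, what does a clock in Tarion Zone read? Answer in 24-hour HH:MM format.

09:45

1 February 2029 is a Thursday, so the first Friday is February 2.
1 September 2029 is a Saturday, so Fridays fall on 7, 14, 21, 28; the last is September 28.
At the standard offset (UTC−12:00), 20:45 UTC − 12h = 08:45 Tarion Zone standard time.
The standard-time date in Tarion Zone, 4 February 2029, lies within the daylight-saving period (2 February – 28 September), so Tarion Zone is on daylight time, UTC−11:00.
20:45 UTC − 11h = 09:45 local.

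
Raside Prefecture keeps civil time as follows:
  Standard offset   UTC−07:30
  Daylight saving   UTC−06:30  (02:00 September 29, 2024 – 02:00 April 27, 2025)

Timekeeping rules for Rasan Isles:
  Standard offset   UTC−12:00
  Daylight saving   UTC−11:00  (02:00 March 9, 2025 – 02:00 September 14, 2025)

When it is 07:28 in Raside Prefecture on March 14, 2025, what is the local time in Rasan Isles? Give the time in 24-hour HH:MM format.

02:58

March 14, 2025 lies within the daylight-saving period (29 September 2024 – 27 April 2025), so Raside Prefecture is on daylight time, UTC−06:30.
07:28 Raside Prefecture + 6h30m = 13:58 UTC.
At the standard offset (UTC−12:00), 13:58 UTC − 12h = 01:58 Rasan Isles standard time.
Daylight saving runs 9 March – 14 September; the standard-time date in Rasan Isles, March 14, 2025, is inside that window, so Rasan Isles is at UTC−11:00.
13:58 UTC − 11h = 02:58 Rasan Isles.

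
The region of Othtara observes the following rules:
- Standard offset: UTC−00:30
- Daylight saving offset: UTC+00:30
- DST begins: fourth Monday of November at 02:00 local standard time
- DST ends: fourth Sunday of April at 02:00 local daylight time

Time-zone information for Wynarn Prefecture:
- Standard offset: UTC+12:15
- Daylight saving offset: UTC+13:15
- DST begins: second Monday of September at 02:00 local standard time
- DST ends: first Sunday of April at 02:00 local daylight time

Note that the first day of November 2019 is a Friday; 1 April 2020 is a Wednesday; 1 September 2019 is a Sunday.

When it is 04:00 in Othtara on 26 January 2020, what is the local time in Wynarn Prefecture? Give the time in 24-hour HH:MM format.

16:45

1 November 2019 is a Friday, so the first Monday is November 4 and the fourth is November 25.
1 April 2020 is a Wednesday, so the first Sunday is April 5 and the fourth is April 26.
26 January 2020 lies within the daylight-saving period (25 November 2019 – 26 April 2020), so Othtara is on daylight time, UTC+00:30.
04:00 Othtara − 0h30m = 03:30 UTC.
1 September 2019 is a Sunday, so the first Monday is September 2 and the second is September 9.
1 April 2020 is a Wednesday, so the first Sunday is April 5.
At the standard offset (UTC+12:15), 03:30 UTC + 12h15m = 15:45 Wynarn Prefecture standard time.
The standard-time date in Wynarn Prefecture, 26 January 2020, lies within the daylight-saving period (9 September 2019 – 5 April 2020), so Wynarn Prefecture is on daylight time, UTC+13:15.
03:30 UTC + 13h15m = 16:45 Wynarn Prefecture.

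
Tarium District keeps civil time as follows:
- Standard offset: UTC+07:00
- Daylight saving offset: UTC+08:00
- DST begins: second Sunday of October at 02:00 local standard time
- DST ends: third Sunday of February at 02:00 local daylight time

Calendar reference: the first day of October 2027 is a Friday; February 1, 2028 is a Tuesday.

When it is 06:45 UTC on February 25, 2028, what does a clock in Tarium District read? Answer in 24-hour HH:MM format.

1 October 2027 is a Friday, so the first Sunday is October 3 and the second is October 10.
1 February 2028 is a Tuesday, so the first Sunday is February 6 and the third is February 20.
At the standard offset (UTC+07:00), 06:45 UTC + 7h = 13:45 Tarium District standard time.
The standard-time date in Tarium District, February 25, 2028, is outside the daylight-saving period (10 October 2027 – 20 February 2028), so Tarium District is on standard time, UTC+07:00.
06:45 UTC + 7h = 13:45 local.

13:45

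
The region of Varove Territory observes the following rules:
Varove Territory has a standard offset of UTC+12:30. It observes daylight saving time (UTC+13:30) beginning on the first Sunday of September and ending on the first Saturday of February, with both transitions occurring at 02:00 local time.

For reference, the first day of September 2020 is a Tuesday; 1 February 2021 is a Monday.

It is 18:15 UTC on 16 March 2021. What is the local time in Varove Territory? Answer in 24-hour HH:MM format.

06:45

1 September 2020 is a Tuesday, so the first Sunday is September 6.
1 February 2021 is a Monday, so the first Saturday is February 6.
At the standard offset (UTC+12:30), 18:15 UTC + 12h30m = 06:45 Varove Territory standard time (rolling into the next day, 17 March 2021).
Daylight saving runs 6 September 2020 – 6 February 2021; the standard-time date in Varove Territory, 17 March 2021, is outside that window, so Varove Territory is on standard time at UTC+12:30.
18:15 UTC + 12h30m = 06:45 local (rolling into the next day, 17 March 2021).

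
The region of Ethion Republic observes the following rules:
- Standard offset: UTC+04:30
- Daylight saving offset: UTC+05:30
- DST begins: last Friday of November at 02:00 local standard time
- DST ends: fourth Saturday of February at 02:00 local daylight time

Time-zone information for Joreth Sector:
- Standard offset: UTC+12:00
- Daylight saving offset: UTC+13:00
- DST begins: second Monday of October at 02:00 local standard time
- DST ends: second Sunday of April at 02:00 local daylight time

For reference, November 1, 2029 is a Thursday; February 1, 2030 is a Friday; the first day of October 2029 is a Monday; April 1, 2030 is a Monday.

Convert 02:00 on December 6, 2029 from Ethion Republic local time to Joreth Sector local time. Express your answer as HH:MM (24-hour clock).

1 November 2029 is a Thursday, so Fridays fall on 2, 9, 16, 23, 30; the last is November 30.
1 February 2030 is a Friday, so the first Saturday is February 2 and the fourth is February 23.
December 6, 2029 falls between 30 November 2029 and 23 February 2030, so daylight saving is in effect and Ethion Republic is at UTC+05:30.
02:00 Ethion Republic − 5h30m = 20:30 UTC (rolling into the previous day, 5 December 2029).
1 October 2029 is a Monday, so the first Monday is October 1 and the second is October 8.
1 April 2030 is a Monday, so the first Sunday is April 7 and the second is April 14.
At the standard offset (UTC+12:00), 20:30 UTC + 12h = 08:30 Joreth Sector standard time (rolling into the next day, 6 December 2029).
The standard-time date in Joreth Sector, December 6, 2029, falls between 8 October 2029 and 14 April 2030, so daylight saving is in effect and Joreth Sector is at UTC+13:00.
20:30 UTC + 13h = 09:30 Joreth Sector (rolling into the next day, 6 December 2029).

09:30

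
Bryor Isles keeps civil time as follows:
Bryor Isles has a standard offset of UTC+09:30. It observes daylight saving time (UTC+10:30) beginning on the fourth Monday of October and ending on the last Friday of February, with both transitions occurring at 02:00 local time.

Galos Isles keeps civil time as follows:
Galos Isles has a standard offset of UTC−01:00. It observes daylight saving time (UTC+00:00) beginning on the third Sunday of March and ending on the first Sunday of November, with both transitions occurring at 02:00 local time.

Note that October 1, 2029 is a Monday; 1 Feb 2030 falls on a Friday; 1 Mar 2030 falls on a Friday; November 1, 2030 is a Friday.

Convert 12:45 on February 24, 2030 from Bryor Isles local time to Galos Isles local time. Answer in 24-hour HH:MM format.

02:15

1 October 2029 is a Monday, so the first Monday is October 1 and the fourth is October 22.
1 February 2030 is a Friday, so Fridays fall on 1, 8, 15, 22; the last is February 22.
February 24, 2030 is outside the daylight-saving period (22 October 2029 – 22 February 2030), so Bryor Isles is on standard time, UTC+09:30.
12:45 Bryor Isles − 9h30m = 03:15 UTC.
1 March 2030 is a Friday, so the first Sunday is March 3 and the third is March 17.
1 November 2030 is a Friday, so the first Sunday is November 3.
At the standard offset (UTC−01:00), 03:15 UTC − 1h = 02:15 Galos Isles standard time.
The standard-time date in Galos Isles, February 24, 2030, is outside the daylight-saving period (17 March – 3 November), so Galos Isles is on standard time, UTC−01:00.
03:15 UTC − 1h = 02:15 Galos Isles.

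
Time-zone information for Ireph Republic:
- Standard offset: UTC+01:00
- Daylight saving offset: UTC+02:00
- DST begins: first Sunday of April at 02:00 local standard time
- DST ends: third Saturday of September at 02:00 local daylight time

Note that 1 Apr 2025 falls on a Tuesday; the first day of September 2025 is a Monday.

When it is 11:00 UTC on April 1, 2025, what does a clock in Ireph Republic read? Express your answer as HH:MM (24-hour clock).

1 April 2025 is a Tuesday, so the first Sunday is April 6.
1 September 2025 is a Monday, so the first Saturday is September 6 and the third is September 20.
At the standard offset (UTC+01:00), 11:00 UTC + 1h = 12:00 Ireph Republic standard time.
The standard-time date in Ireph Republic, April 1, 2025, does not fall between 6 April and 20 September, so daylight saving is not in effect and Ireph Republic is at UTC+01:00.
11:00 UTC + 1h = 12:00 local.

12:00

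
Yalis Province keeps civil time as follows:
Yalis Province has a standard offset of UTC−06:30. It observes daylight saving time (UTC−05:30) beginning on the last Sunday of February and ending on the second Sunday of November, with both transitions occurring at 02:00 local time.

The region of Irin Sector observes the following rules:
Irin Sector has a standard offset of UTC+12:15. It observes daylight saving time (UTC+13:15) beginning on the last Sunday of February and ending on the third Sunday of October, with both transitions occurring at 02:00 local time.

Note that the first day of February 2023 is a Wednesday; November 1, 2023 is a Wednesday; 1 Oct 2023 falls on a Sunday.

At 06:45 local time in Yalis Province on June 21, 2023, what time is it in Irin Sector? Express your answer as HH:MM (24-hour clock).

01:30

1 February 2023 is a Wednesday, so Sundays fall on 5, 12, 19, 26; the last is February 26.
1 November 2023 is a Wednesday, so the first Sunday is November 5 and the second is November 12.
Daylight saving runs 26 February – 12 November; June 21, 2023 is inside that window, so Yalis Province is at UTC−05:30.
06:45 Yalis Province + 5h30m = 12:15 UTC.
1 February 2023 is a Wednesday, so Sundays fall on 5, 12, 19, 26; the last is February 26.
1 October 2023 is a Sunday, so the first Sunday is October 1 and the third is October 15.
At the standard offset (UTC+12:15), 12:15 UTC + 12h15m = 00:30 Irin Sector standard time (rolling into the next day, 22 June 2023).
Daylight saving runs 26 February – 15 October; the standard-time date in Irin Sector, June 22, 2023, is inside that window, so Irin Sector is at UTC+13:15.
12:15 UTC + 13h15m = 01:30 Irin Sector (rolling into the next day, 22 June 2023).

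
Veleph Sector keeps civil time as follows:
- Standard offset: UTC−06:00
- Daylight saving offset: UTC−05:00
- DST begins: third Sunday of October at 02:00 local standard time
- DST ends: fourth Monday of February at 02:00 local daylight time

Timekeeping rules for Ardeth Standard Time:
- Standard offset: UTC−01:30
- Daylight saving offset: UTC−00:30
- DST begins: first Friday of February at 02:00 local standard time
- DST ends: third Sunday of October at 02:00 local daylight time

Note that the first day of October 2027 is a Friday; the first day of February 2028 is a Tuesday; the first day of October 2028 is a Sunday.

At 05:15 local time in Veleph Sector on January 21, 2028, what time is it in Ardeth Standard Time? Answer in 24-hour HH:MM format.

08:45

1 October 2027 is a Friday, so the first Sunday is October 3 and the third is October 17.
1 February 2028 is a Tuesday, so the first Monday is February 7 and the fourth is February 28.
January 21, 2028 falls between 17 October 2027 and 28 February 2028, so daylight saving is in effect and Veleph Sector is at UTC−05:00.
05:15 Veleph Sector + 5h = 10:15 UTC.
1 February 2028 is a Tuesday, so the first Friday is February 4.
1 October 2028 is a Sunday, so the first Sunday is October 1 and the third is October 15.
At the standard offset (UTC−01:30), 10:15 UTC − 1h30m = 08:45 Ardeth Standard Time standard time.
Daylight saving runs 4 February – 15 October; the standard-time date in Ardeth Standard Time, January 21, 2028, is outside that window, so Ardeth Standard Time is on standard time at UTC−01:30.
10:15 UTC − 1h30m = 08:45 Ardeth Standard Time.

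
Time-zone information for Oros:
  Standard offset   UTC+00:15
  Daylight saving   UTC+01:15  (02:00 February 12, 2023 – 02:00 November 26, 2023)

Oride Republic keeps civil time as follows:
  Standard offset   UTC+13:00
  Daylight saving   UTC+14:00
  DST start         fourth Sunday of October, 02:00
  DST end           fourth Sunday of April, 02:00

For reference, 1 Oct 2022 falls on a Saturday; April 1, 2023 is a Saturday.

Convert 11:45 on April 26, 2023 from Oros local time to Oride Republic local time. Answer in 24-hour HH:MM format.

April 26, 2023 lies within the daylight-saving period (12 February – 26 November), so Oros is on daylight time, UTC+01:15.
11:45 Oros − 1h15m = 10:30 UTC.
1 October 2022 is a Saturday, so the first Sunday is October 2 and the fourth is October 23.
1 April 2023 is a Saturday, so the first Sunday is April 2 and the fourth is April 23.
At the standard offset (UTC+13:00), 10:30 UTC + 13h = 23:30 Oride Republic standard time.
The standard-time date in Oride Republic, April 26, 2023, does not fall between 23 October 2022 and 23 April 2023, so daylight saving is not in effect and Oride Republic is at UTC+13:00.
10:30 UTC + 13h = 23:30 Oride Republic.

23:30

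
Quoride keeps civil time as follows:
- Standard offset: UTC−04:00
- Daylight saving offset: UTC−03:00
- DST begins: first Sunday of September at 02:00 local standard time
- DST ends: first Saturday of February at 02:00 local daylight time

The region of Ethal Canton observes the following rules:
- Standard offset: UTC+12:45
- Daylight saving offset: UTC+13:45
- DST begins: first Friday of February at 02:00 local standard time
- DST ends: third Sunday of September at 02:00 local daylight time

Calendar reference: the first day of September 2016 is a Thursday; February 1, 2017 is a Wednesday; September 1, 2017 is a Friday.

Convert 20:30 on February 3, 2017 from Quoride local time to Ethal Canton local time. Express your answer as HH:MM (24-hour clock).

1 September 2016 is a Thursday, so the first Sunday is September 4.
1 February 2017 is a Wednesday, so the first Saturday is February 4.
February 3, 2017 lies within the daylight-saving period (4 September 2016 – 4 February 2017), so Quoride is on daylight time, UTC−03:00.
20:30 Quoride + 3h = 23:30 UTC.
1 February 2017 is a Wednesday, so the first Friday is February 3.
1 September 2017 is a Friday, so the first Sunday is September 3 and the third is September 17.
At the standard offset (UTC+12:45), 23:30 UTC + 12h45m = 12:15 Ethal Canton standard time (rolling into the next day, 4 February 2017).
Daylight saving runs 3 February – 17 September; the standard-time date in Ethal Canton, February 4, 2017, is inside that window, so Ethal Canton is at UTC+13:45.
23:30 UTC + 13h45m = 13:15 Ethal Canton (rolling into the next day, 4 February 2017).

13:15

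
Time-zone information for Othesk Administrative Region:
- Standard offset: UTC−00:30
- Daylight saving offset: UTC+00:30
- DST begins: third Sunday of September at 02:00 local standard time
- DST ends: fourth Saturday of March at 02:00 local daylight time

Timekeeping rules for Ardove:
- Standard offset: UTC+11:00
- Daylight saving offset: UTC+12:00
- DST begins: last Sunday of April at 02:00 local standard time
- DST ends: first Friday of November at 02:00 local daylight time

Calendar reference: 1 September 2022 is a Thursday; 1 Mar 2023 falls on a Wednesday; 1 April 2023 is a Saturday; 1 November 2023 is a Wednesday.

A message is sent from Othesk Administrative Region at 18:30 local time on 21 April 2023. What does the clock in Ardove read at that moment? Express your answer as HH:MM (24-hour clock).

1 September 2022 is a Thursday, so the first Sunday is September 4 and the third is September 18.
1 March 2023 is a Wednesday, so the first Saturday is March 4 and the fourth is March 25.
21 April 2023 does not fall between 18 September 2022 and 25 March 2023, so daylight saving is not in effect and Othesk Administrative Region is at UTC−00:30.
18:30 Othesk Administrative Region + 0h30m = 19:00 UTC.
1 April 2023 is a Saturday, so Sundays fall on 2, 9, 16, 23, 30; the last is April 30.
1 November 2023 is a Wednesday, so the first Friday is November 3.
At the standard offset (UTC+11:00), 19:00 UTC + 11h = 06:00 Ardove standard time (rolling into the next day, 22 April 2023).
Daylight saving runs 30 April – 3 November; the standard-time date in Ardove, 22 April 2023, is outside that window, so Ardove is on standard time at UTC+11:00.
19:00 UTC + 11h = 06:00 Ardove (rolling into the next day, 22 April 2023).

06:00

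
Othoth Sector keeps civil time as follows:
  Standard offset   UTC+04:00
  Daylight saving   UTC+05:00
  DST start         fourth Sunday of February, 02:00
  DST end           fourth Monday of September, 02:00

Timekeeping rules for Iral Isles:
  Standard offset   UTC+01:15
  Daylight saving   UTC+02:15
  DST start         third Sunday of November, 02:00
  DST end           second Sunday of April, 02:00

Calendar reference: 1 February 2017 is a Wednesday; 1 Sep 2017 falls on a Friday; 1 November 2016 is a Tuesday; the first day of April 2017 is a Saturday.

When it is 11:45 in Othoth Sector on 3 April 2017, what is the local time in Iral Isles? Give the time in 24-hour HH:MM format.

09:00

1 February 2017 is a Wednesday, so the first Sunday is February 5 and the fourth is February 26.
1 September 2017 is a Friday, so the first Monday is September 4 and the fourth is September 25.
Daylight saving runs 26 February – 25 September; 3 April 2017 is inside that window, so Othoth Sector is at UTC+05:00.
11:45 Othoth Sector − 5h = 06:45 UTC.
1 November 2016 is a Tuesday, so the first Sunday is November 6 and the third is November 20.
1 April 2017 is a Saturday, so the first Sunday is April 2 and the second is April 9.
At the standard offset (UTC+01:15), 06:45 UTC + 1h15m = 08:00 Iral Isles standard time.
The standard-time date in Iral Isles, 3 April 2017, falls between 20 November 2016 and 9 April 2017, so daylight saving is in effect and Iral Isles is at UTC+02:15.
06:45 UTC + 2h15m = 09:00 Iral Isles.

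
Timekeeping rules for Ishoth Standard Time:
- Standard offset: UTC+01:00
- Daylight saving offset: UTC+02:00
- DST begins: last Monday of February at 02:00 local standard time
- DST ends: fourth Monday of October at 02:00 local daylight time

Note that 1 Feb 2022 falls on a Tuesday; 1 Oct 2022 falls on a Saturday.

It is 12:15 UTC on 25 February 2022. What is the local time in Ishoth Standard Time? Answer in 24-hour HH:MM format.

13:15

1 February 2022 is a Tuesday, so Mondays fall on 7, 14, 21, 28; the last is February 28.
1 October 2022 is a Saturday, so the first Monday is October 3 and the fourth is October 24.
At the standard offset (UTC+01:00), 12:15 UTC + 1h = 13:15 Ishoth Standard Time standard time.
Daylight saving runs 28 February – 24 October; the standard-time date in Ishoth Standard Time, 25 February 2022, is outside that window, so Ishoth Standard Time is on standard time at UTC+01:00.
12:15 UTC + 1h = 13:15 local.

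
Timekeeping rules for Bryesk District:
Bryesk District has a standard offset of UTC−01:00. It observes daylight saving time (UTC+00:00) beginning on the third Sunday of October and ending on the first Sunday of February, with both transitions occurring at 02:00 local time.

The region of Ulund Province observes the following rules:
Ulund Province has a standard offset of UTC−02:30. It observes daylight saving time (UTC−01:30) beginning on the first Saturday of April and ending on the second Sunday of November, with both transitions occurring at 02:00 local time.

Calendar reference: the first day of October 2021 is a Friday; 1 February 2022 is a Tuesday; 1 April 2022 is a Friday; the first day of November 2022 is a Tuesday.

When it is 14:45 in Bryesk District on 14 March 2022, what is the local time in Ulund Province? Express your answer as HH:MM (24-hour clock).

13:15

1 October 2021 is a Friday, so the first Sunday is October 3 and the third is October 17.
1 February 2022 is a Tuesday, so the first Sunday is February 6.
Daylight saving runs 17 October 2021 – 6 February 2022; 14 March 2022 is outside that window, so Bryesk District is on standard time at UTC−01:00.
14:45 Bryesk District + 1h = 15:45 UTC.
1 April 2022 is a Friday, so the first Saturday is April 2.
1 November 2022 is a Tuesday, so the first Sunday is November 6 and the second is November 13.
At the standard offset (UTC−02:30), 15:45 UTC − 2h30m = 13:15 Ulund Province standard time.
The standard-time date in Ulund Province, 14 March 2022, does not fall between 2 April and 13 November, so daylight saving is not in effect and Ulund Province is at UTC−02:30.
15:45 UTC − 2h30m = 13:15 Ulund Province.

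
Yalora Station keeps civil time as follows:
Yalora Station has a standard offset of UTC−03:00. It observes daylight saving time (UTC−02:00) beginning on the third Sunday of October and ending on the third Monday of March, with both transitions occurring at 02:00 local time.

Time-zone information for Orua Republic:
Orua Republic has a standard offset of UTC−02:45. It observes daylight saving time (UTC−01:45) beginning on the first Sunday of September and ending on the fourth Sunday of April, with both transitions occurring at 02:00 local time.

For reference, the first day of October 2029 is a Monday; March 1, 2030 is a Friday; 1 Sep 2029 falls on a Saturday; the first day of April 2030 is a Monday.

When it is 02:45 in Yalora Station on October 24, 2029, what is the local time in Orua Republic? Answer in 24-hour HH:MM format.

03:00

1 October 2029 is a Monday, so the first Sunday is October 7 and the third is October 21.
1 March 2030 is a Friday, so the first Monday is March 4 and the third is March 18.
Daylight saving runs 21 October 2029 – 18 March 2030; October 24, 2029 is inside that window, so Yalora Station is at UTC−02:00.
02:45 Yalora Station + 2h = 04:45 UTC.
1 September 2029 is a Saturday, so the first Sunday is September 2.
1 April 2030 is a Monday, so the first Sunday is April 7 and the fourth is April 28.
At the standard offset (UTC−02:45), 04:45 UTC − 2h45m = 02:00 Orua Republic standard time.
The standard-time date in Orua Republic, October 24, 2029, lies within the daylight-saving period (2 September 2029 – 28 April 2030), so Orua Republic is on daylight time, UTC−01:45.
04:45 UTC − 1h45m = 03:00 Orua Republic.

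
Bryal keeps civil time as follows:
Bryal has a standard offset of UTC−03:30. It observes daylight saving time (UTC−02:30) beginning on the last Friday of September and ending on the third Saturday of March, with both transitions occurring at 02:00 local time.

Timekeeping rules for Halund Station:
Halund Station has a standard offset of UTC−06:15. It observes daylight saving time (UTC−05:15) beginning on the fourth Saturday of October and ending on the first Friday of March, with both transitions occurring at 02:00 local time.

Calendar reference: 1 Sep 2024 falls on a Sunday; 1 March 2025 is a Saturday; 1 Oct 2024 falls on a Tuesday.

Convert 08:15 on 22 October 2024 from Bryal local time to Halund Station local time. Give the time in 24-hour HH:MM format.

1 September 2024 is a Sunday, so Fridays fall on 6, 13, 20, 27; the last is September 27.
1 March 2025 is a Saturday, so the first Saturday is March 1 and the third is March 15.
22 October 2024 lies within the daylight-saving period (27 September 2024 – 15 March 2025), so Bryal is on daylight time, UTC−02:30.
08:15 Bryal + 2h30m = 10:45 UTC.
1 October 2024 is a Tuesday, so the first Saturday is October 5 and the fourth is October 26.
1 March 2025 is a Saturday, so the first Friday is March 7.
At the standard offset (UTC−06:15), 10:45 UTC − 6h15m = 04:30 Halund Station standard time.
Daylight saving runs 26 October 2024 – 7 March 2025; the standard-time date in Halund Station, 22 October 2024, is outside that window, so Halund Station is on standard time at UTC−06:15.
10:45 UTC − 6h15m = 04:30 Halund Station.

04:30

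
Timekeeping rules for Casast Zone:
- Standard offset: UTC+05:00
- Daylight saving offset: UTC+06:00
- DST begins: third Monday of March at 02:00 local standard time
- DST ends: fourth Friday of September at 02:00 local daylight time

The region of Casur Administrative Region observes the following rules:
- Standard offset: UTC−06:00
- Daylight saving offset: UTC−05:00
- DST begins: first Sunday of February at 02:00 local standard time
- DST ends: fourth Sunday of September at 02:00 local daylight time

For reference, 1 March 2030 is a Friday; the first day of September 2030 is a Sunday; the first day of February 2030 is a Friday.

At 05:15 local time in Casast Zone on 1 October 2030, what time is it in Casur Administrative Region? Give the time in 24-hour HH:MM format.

18:15

1 March 2030 is a Friday, so the first Monday is March 4 and the third is March 18.
1 September 2030 is a Sunday, so the first Friday is September 6 and the fourth is September 27.
1 October 2030 is outside the daylight-saving period (18 March – 27 September), so Casast Zone is on standard time, UTC+05:00.
05:15 Casast Zone − 5h = 00:15 UTC.
1 February 2030 is a Friday, so the first Sunday is February 3.
1 September 2030 is a Sunday, so the first Sunday is September 1 and the fourth is September 22.
At the standard offset (UTC−06:00), 00:15 UTC − 6h = 18:15 Casur Administrative Region standard time (rolling into the previous day, 30 September 2030).
Daylight saving runs 3 February – 22 September; the standard-time date in Casur Administrative Region, 30 September 2030, is outside that window, so Casur Administrative Region is on standard time at UTC−06:00.
00:15 UTC − 6h = 18:15 Casur Administrative Region (rolling into the previous day, 30 September 2030).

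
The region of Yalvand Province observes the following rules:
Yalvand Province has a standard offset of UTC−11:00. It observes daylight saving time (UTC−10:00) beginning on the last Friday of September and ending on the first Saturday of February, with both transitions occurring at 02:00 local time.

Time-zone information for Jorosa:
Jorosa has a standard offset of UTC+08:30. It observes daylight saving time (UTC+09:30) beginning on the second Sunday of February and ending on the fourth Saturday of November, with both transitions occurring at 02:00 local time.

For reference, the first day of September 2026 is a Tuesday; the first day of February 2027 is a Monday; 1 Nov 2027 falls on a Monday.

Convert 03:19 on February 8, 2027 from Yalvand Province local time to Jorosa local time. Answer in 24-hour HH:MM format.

1 September 2026 is a Tuesday, so Fridays fall on 4, 11, 18, 25; the last is September 25.
1 February 2027 is a Monday, so the first Saturday is February 6.
February 8, 2027 is outside the daylight-saving period (25 September 2026 – 6 February 2027), so Yalvand Province is on standard time, UTC−11:00.
03:19 Yalvand Province + 11h = 14:19 UTC.
1 February 2027 is a Monday, so the first Sunday is February 7 and the second is February 14.
1 November 2027 is a Monday, so the first Saturday is November 6 and the fourth is November 27.
At the standard offset (UTC+08:30), 14:19 UTC + 8h30m = 22:49 Jorosa standard time.
Daylight saving runs 14 February – 27 November; the standard-time date in Jorosa, February 8, 2027, is outside that window, so Jorosa is on standard time at UTC+08:30.
14:19 UTC + 8h30m = 22:49 Jorosa.

22:49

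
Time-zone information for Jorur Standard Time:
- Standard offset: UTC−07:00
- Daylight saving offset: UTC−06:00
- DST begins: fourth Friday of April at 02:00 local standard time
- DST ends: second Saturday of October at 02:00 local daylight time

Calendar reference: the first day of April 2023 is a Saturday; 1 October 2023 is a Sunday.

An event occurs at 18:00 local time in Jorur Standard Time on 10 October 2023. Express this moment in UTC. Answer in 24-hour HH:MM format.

00:00

1 April 2023 is a Saturday, so the first Friday is April 7 and the fourth is April 28.
1 October 2023 is a Sunday, so the first Saturday is October 7 and the second is October 14.
Daylight saving runs 28 April – 14 October; 10 October 2023 is inside that window, so Jorur Standard Time is at UTC−06:00.
18:00 local + 6h = 00:00 UTC (rolling into the next day, 11 October 2023).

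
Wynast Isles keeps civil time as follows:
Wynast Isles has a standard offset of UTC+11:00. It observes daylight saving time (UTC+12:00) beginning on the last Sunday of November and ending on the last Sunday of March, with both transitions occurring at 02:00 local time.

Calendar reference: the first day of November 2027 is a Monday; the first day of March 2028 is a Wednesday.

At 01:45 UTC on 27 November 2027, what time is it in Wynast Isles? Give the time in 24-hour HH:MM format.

12:45

1 November 2027 is a Monday, so Sundays fall on 7, 14, 21, 28; the last is November 28.
1 March 2028 is a Wednesday, so Sundays fall on 5, 12, 19, 26; the last is March 26.
At the standard offset (UTC+11:00), 01:45 UTC + 11h = 12:45 Wynast Isles standard time.
The standard-time date in Wynast Isles, 27 November 2027, does not fall between 28 November 2027 and 26 March 2028, so daylight saving is not in effect and Wynast Isles is at UTC+11:00.
01:45 UTC + 11h = 12:45 local.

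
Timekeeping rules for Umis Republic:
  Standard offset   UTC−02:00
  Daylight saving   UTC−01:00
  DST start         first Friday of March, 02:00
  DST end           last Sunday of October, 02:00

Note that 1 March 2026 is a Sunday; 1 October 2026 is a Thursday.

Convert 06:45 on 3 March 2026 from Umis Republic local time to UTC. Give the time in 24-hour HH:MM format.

08:45

1 March 2026 is a Sunday, so the first Friday is March 6.
1 October 2026 is a Thursday, so Sundays fall on 4, 11, 18, 25; the last is October 25.
Daylight saving runs 6 March – 25 October; 3 March 2026 is outside that window, so Umis Republic is on standard time at UTC−02:00.
06:45 local + 2h = 08:45 UTC.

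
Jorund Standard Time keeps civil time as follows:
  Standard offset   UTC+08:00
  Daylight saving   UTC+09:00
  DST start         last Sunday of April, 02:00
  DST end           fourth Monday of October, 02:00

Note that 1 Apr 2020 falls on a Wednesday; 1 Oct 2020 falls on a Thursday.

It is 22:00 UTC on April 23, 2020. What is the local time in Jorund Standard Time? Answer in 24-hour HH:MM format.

1 April 2020 is a Wednesday, so Sundays fall on 5, 12, 19, 26; the last is April 26.
1 October 2020 is a Thursday, so the first Monday is October 5 and the fourth is October 26.
At the standard offset (UTC+08:00), 22:00 UTC + 8h = 06:00 Jorund Standard Time standard time (rolling into the next day, 24 April 2020).
The standard-time date in Jorund Standard Time, April 24, 2020, does not fall between 26 April and 26 October, so daylight saving is not in effect and Jorund Standard Time is at UTC+08:00.
22:00 UTC + 8h = 06:00 local (rolling into the next day, 24 April 2020).

06:00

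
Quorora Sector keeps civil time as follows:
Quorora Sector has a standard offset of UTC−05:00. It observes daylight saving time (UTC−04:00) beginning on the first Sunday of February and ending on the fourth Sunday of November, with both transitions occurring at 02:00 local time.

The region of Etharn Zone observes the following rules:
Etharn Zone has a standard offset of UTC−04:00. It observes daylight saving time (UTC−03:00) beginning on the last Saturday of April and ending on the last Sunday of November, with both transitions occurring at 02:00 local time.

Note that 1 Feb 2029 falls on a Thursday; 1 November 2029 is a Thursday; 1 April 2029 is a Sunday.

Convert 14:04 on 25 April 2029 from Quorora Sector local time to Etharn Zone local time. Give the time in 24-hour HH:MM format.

14:04

1 February 2029 is a Thursday, so the first Sunday is February 4.
1 November 2029 is a Thursday, so the first Sunday is November 4 and the fourth is November 25.
25 April 2029 lies within the daylight-saving period (4 February – 25 November), so Quorora Sector is on daylight time, UTC−04:00.
14:04 Quorora Sector + 4h = 18:04 UTC.
1 April 2029 is a Sunday, so Saturdays fall on 7, 14, 21, 28; the last is April 28.
1 November 2029 is a Thursday, so Sundays fall on 4, 11, 18, 25; the last is November 25.
At the standard offset (UTC−04:00), 18:04 UTC − 4h = 14:04 Etharn Zone standard time.
The standard-time date in Etharn Zone, 25 April 2029, is outside the daylight-saving period (28 April – 25 November), so Etharn Zone is on standard time, UTC−04:00.
18:04 UTC − 4h = 14:04 Etharn Zone.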